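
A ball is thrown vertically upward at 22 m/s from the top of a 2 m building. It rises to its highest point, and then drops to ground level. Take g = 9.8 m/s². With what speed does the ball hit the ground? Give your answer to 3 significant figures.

Phase 1 (rising): v₀ = 22.0 m/s, a = -9.8 m/s².
v = v₀ + at → t = (0 − 22.0) / -9.8 = 2.24 s
v² = v₀² + 2aΔx → Δx = (0² − 22.0²)/(2·-9.8) = 24.7 m

Phase 2 (falling): v₀ = 0 m/s, a = -9.8 m/s².
Falls 26.7 m from rest: t = √(2·26.7/9.8) = 2.33 s; v = g·t = 22.9 m/s.
Final speed = 22.9 m/s

22.9 m/s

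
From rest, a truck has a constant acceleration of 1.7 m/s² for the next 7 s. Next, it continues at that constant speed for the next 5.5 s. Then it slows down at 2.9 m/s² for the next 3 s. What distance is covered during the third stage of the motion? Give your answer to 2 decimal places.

22.65 m

Phase 1 (accelerating): v₀ = 0 m/s, a = 1.7 m/s².
v = v₀ + at = 0 + (1.7)(7) = 11.9 m/s
Δx = v₀t + ½at² = 0·7 + 0.5·1.7·7² = 41.6 m

Phase 2 (constant speed): v₀ = 11.9 m/s, a = 0 m/s².
v = v₀ + at = 11.9 + (0)(5.5) = 11.9 m/s
Δx = v₀t + ½at² = 11.9·5.5 + 0.5·0·5.5² = 65.5 m

Phase 3 (decelerating): v₀ = 11.9 m/s, a = -2.9 m/s².
v = v₀ + at = 11.9 + (-2.9)(3) = 3.20 m/s
Δx = v₀t + ½at² = 11.9·3 + 0.5·-2.9·3² = 22.7 m
Distance in phase 3 = 22.7 m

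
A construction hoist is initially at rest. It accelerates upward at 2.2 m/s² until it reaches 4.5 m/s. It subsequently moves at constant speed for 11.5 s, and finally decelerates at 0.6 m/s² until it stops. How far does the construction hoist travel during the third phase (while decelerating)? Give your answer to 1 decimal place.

Phase 1 (accelerating): v₀ = 0 m/s, a = 2.2 m/s².
v = v₀ + at → t = (4.5 − 0) / 2.2 = 2.05 s
v² = v₀² + 2aΔx → Δx = (4.5² − 0²)/(2·2.2) = 4.60 m

Phase 2 (constant speed): v₀ = 4.50 m/s, a = 0 m/s².
v = v₀ + at = 4.50 + (0)(11.5) = 4.50 m/s
Δx = v₀t + ½at² = 4.50·11.5 + 0.5·0·11.5² = 51.8 m

Phase 3 (decelerating): v₀ = 4.50 m/s, a = -0.6 m/s².
v = v₀ + at → t = (0 − 4.50) / -0.6 = 7.50 s
v² = v₀² + 2aΔx → Δx = (0² − 4.50²)/(2·-0.6) = 16.9 m
Distance in phase 3 = 16.9 m

16.9 m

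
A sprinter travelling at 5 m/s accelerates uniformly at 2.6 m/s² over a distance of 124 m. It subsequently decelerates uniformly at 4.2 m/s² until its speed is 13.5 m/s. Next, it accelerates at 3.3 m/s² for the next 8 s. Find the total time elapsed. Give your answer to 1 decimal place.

19.0 s

Phase 1 (accelerating): v₀ = 5.00 m/s, a = 2.6 m/s².
v² = v₀² + 2aΔx = 5.00² + 2·2.6·124 = 670 → v = 25.9 m/s
t = (v − v₀)/a = (25.9 − 5.00)/2.6 = 8.03 s

Phase 2 (decelerating): v₀ = 25.9 m/s, a = -4.2 m/s².
v = v₀ + at → t = (13.5 − 25.9) / -4.2 = 2.95 s
v² = v₀² + 2aΔx → Δx = (13.5² − 25.9²)/(2·-4.2) = 58.0 m

Phase 3 (accelerating): v₀ = 13.5 m/s, a = 3.3 m/s².
v = v₀ + at = 13.5 + (3.3)(8) = 39.9 m/s
Δx = v₀t + ½at² = 13.5·8 + 0.5·3.3·8² = 214 m
Total time = 8.03 + 2.95 + 8.00 = 19.0 s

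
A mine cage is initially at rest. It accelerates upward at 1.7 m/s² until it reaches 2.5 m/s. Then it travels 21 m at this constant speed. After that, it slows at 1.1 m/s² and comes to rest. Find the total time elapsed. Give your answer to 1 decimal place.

12.1 s

Phase 1 (accelerating): v₀ = 0 m/s, a = 1.7 m/s².
v = v₀ + at → t = (2.5 − 0) / 1.7 = 1.47 s
v² = v₀² + 2aΔx → Δx = (2.5² − 0²)/(2·1.7) = 1.84 m

Phase 2 (constant speed): v₀ = 2.50 m/s, a = 0 m/s².
Constant speed: t = d/v = 21/2.50 = 8.40 s

Phase 3 (decelerating): v₀ = 2.50 m/s, a = -1.1 m/s².
v = v₀ + at → t = (0 − 2.50) / -1.1 = 2.27 s
v² = v₀² + 2aΔx → Δx = (0² − 2.50²)/(2·-1.1) = 2.84 m
Total time = 1.47 + 8.40 + 2.27 = 12.1 s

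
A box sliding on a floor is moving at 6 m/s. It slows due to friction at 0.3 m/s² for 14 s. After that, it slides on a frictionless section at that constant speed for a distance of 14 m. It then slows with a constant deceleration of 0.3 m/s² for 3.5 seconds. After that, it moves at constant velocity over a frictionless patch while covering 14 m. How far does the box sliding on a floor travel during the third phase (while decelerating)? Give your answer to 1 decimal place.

Phase 1 (decelerating): v₀ = 6.00 m/s, a = -0.3 m/s².
v = v₀ + at = 6.00 + (-0.3)(14) = 1.80 m/s
Δx = v₀t + ½at² = 6.00·14 + 0.5·-0.3·14² = 54.6 m

Phase 2 (constant speed): v₀ = 1.80 m/s, a = 0 m/s².
Constant speed: t = d/v = 14/1.80 = 7.78 s

Phase 3 (decelerating): v₀ = 1.80 m/s, a = -0.3 m/s².
v = v₀ + at = 1.80 + (-0.3)(3.5) = 0.750 m/s
Δx = v₀t + ½at² = 1.80·3.5 + 0.5·-0.3·3.5² = 4.46 m
Distance in phase 3 = 4.46 m

4.5 m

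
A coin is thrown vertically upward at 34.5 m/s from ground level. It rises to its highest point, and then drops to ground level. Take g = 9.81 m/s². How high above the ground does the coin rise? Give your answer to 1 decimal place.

Phase 1 (rising): v₀ = 34.5 m/s, a = -9.81 m/s².
v = v₀ + at → t = (0 − 34.5) / -9.81 = 3.52 s
v² = v₀² + 2aΔx → Δx = (0² − 34.5²)/(2·-9.81) = 60.7 m
Maximum height = 60.7 m

60.7 m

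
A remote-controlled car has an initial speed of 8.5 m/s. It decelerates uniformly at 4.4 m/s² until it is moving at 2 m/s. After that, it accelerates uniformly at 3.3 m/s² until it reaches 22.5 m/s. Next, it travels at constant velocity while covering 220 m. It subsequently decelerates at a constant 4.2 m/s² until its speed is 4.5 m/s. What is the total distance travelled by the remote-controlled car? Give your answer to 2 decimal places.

Phase 1 (decelerating): v₀ = 8.50 m/s, a = -4.4 m/s².
v = v₀ + at → t = (2 − 8.50) / -4.4 = 1.48 s
v² = v₀² + 2aΔx → Δx = (2² − 8.50²)/(2·-4.4) = 7.76 m

Phase 2 (accelerating): v₀ = 2.00 m/s, a = 3.3 m/s².
v = v₀ + at → t = (22.5 − 2.00) / 3.3 = 6.21 s
v² = v₀² + 2aΔx → Δx = (22.5² − 2.00²)/(2·3.3) = 76.1 m

Phase 3 (constant speed): v₀ = 22.5 m/s, a = 0 m/s².
Constant speed: t = d/v = 220/22.5 = 9.78 s

Phase 4 (decelerating): v₀ = 22.5 m/s, a = -4.2 m/s².
v = v₀ + at → t = (4.5 − 22.5) / -4.2 = 4.29 s
v² = v₀² + 2aΔx → Δx = (4.5² − 22.5²)/(2·-4.2) = 57.9 m
Total distance = 7.76 + 76.1 + 220 + 57.9 = 362 m

361.71 m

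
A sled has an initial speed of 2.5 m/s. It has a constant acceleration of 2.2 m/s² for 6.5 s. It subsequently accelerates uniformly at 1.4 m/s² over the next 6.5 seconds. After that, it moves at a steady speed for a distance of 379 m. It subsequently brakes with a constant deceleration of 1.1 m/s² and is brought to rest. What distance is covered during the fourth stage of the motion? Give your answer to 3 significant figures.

305 m

Phase 1 (accelerating): v₀ = 2.50 m/s, a = 2.2 m/s².
v = v₀ + at = 2.50 + (2.2)(6.5) = 16.8 m/s
Δx = v₀t + ½at² = 2.50·6.5 + 0.5·2.2·6.5² = 62.7 m

Phase 2 (accelerating): v₀ = 16.8 m/s, a = 1.4 m/s².
v = v₀ + at = 16.8 + (1.4)(6.5) = 25.9 m/s
Δx = v₀t + ½at² = 16.8·6.5 + 0.5·1.4·6.5² = 139 m

Phase 3 (constant speed): v₀ = 25.9 m/s, a = 0 m/s².
Constant speed: t = d/v = 379/25.9 = 14.6 s

Phase 4 (decelerating): v₀ = 25.9 m/s, a = -1.1 m/s².
v = v₀ + at → t = (0 − 25.9) / -1.1 = 23.5 s
v² = v₀² + 2aΔx → Δx = (0² − 25.9²)/(2·-1.1) = 305 m
Distance in phase 4 = 305 m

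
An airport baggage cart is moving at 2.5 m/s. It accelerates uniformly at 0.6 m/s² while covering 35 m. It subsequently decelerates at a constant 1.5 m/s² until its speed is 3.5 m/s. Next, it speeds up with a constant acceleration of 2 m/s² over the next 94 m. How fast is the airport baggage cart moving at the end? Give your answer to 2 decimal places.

Phase 1 (accelerating): v₀ = 2.50 m/s, a = 0.6 m/s².
v² = v₀² + 2aΔx = 2.50² + 2·0.6·35 = 48.2 → v = 6.95 m/s
t = (v − v₀)/a = (6.95 − 2.50)/0.6 = 7.41 s

Phase 2 (decelerating): v₀ = 6.95 m/s, a = -1.5 m/s².
v = v₀ + at → t = (3.5 − 6.95) / -1.5 = 2.30 s
v² = v₀² + 2aΔx → Δx = (3.5² − 6.95²)/(2·-1.5) = 12.0 m

Phase 3 (accelerating): v₀ = 3.50 m/s, a = 2 m/s².
v² = v₀² + 2aΔx = 3.50² + 2·2·94 = 388 → v = 19.7 m/s
t = (v − v₀)/a = (19.7 − 3.50)/2 = 8.10 s
Final speed = 19.7 m/s

19.70 m/s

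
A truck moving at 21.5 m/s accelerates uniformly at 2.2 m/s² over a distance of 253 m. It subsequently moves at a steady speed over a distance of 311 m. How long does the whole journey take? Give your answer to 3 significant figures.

16.1 s

Phase 1 (accelerating): v₀ = 21.5 m/s, a = 2.2 m/s².
v² = v₀² + 2aΔx = 21.5² + 2·2.2·253 = 1580 → v = 39.7 m/s
t = (v − v₀)/a = (39.7 − 21.5)/2.2 = 8.27 s

Phase 2 (constant speed): v₀ = 39.7 m/s, a = 0 m/s².
Constant speed: t = d/v = 311/39.7 = 7.84 s
Total time = 8.27 + 7.84 = 16.1 s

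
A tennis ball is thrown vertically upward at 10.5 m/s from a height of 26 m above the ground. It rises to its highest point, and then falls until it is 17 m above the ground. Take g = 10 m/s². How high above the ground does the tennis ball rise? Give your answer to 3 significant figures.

Phase 1 (rising): v₀ = 10.5 m/s, a = -10 m/s².
v = v₀ + at → t = (0 − 10.5) / -10 = 1.05 s
v² = v₀² + 2aΔx → Δx = (0² − 10.5²)/(2·-10) = 5.51 m
Maximum height = 26 + 5.51 = 31.5 m

31.5 m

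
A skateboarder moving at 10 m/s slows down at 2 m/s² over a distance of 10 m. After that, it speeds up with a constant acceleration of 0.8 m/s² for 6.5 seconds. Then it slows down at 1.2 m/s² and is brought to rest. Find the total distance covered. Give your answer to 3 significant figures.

147 m

Phase 1 (decelerating): v₀ = 10.0 m/s, a = -2 m/s².
v² = v₀² + 2aΔx = 10.0² + 2·-2·10 = 60.0 → v = 7.75 m/s
t = (v − v₀)/a = (7.75 − 10.0)/-2 = 1.13 s

Phase 2 (accelerating): v₀ = 7.75 m/s, a = 0.8 m/s².
v = v₀ + at = 7.75 + (0.8)(6.5) = 12.9 m/s
Δx = v₀t + ½at² = 7.75·6.5 + 0.5·0.8·6.5² = 67.2 m

Phase 3 (decelerating): v₀ = 12.9 m/s, a = -1.2 m/s².
v = v₀ + at → t = (0 − 12.9) / -1.2 = 10.8 s
v² = v₀² + 2aΔx → Δx = (0² − 12.9²)/(2·-1.2) = 69.8 m
Total distance = 10.0 + 67.2 + 69.8 = 147 m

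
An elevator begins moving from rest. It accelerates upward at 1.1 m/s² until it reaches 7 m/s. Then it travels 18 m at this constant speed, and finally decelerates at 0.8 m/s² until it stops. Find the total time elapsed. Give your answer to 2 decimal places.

Phase 1 (accelerating): v₀ = 0 m/s, a = 1.1 m/s².
v = v₀ + at → t = (7 − 0) / 1.1 = 6.36 s
v² = v₀² + 2aΔx → Δx = (7² − 0²)/(2·1.1) = 22.3 m

Phase 2 (constant speed): v₀ = 7.00 m/s, a = 0 m/s².
Constant speed: t = d/v = 18/7.00 = 2.57 s

Phase 3 (decelerating): v₀ = 7.00 m/s, a = -0.8 m/s².
v = v₀ + at → t = (0 − 7.00) / -0.8 = 8.75 s
v² = v₀² + 2aΔx → Δx = (0² − 7.00²)/(2·-0.8) = 30.6 m
Total time = 6.36 + 2.57 + 8.75 = 17.7 s

17.69 s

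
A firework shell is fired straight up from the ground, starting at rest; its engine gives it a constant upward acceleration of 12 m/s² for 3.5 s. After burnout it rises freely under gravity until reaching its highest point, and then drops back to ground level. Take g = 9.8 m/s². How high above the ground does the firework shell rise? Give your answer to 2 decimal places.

Phase 1 (powered ascent): v₀ = 0 m/s, a = 12 m/s².
v = v₀ + at = 0 + (12)(3.5) = 42.0 m/s
Δx = v₀t + ½at² = 0·3.5 + 0.5·12·3.5² = 73.5 m

Phase 2 (coasting upward): v₀ = 42.0 m/s, a = -9.8 m/s².
v = v₀ + at → t = (0 − 42.0) / -9.8 = 4.29 s
v² = v₀² + 2aΔx → Δx = (0² − 42.0²)/(2·-9.8) = 90.0 m
Maximum height = 73.5 + 90.0 = 164 m

163.50 m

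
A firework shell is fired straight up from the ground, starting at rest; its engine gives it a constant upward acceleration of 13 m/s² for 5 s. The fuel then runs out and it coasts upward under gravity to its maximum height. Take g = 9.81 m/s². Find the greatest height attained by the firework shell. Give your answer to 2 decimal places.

377.84 m

Phase 1 (powered ascent): v₀ = 0 m/s, a = 13 m/s².
v = v₀ + at = 0 + (13)(5) = 65.0 m/s
Δx = v₀t + ½at² = 0·5 + 0.5·13·5² = 162 m

Phase 2 (coasting upward): v₀ = 65.0 m/s, a = -9.81 m/s².
v = v₀ + at → t = (0 − 65.0) / -9.81 = 6.63 s
v² = v₀² + 2aΔx → Δx = (0² − 65.0²)/(2·-9.81) = 215 m
Maximum height = 162 + 215 = 378 m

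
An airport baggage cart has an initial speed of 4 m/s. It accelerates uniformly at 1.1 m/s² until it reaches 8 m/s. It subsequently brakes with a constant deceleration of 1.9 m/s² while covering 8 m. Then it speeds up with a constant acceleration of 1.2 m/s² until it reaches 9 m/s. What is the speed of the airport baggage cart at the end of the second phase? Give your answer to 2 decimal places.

5.80 m/s

Phase 1 (accelerating): v₀ = 4.00 m/s, a = 1.1 m/s².
v = v₀ + at → t = (8 − 4.00) / 1.1 = 3.64 s
v² = v₀² + 2aΔx → Δx = (8² − 4.00²)/(2·1.1) = 21.8 m

Phase 2 (decelerating): v₀ = 8.00 m/s, a = -1.9 m/s².
v² = v₀² + 2aΔx = 8.00² + 2·-1.9·8 = 33.6 → v = 5.80 m/s
t = (v − v₀)/a = (5.80 − 8.00)/-1.9 = 1.16 s
Speed at end of phase 2 = 5.80 m/s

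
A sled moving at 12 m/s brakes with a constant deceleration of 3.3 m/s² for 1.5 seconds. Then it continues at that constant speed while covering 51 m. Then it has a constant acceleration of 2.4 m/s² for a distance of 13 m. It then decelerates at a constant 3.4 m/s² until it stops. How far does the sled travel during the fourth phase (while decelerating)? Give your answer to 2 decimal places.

16.49 m

Phase 1 (decelerating): v₀ = 12.0 m/s, a = -3.3 m/s².
v = v₀ + at = 12.0 + (-3.3)(1.5) = 7.05 m/s
Δx = v₀t + ½at² = 12.0·1.5 + 0.5·-3.3·1.5² = 14.3 m

Phase 2 (constant speed): v₀ = 7.05 m/s, a = 0 m/s².
Constant speed: t = d/v = 51/7.05 = 7.23 s

Phase 3 (accelerating): v₀ = 7.05 m/s, a = 2.4 m/s².
v² = v₀² + 2aΔx = 7.05² + 2·2.4·13 = 112 → v = 10.6 m/s
t = (v − v₀)/a = (10.6 − 7.05)/2.4 = 1.47 s

Phase 4 (decelerating): v₀ = 10.6 m/s, a = -3.4 m/s².
v = v₀ + at → t = (0 − 10.6) / -3.4 = 3.11 s
v² = v₀² + 2aΔx → Δx = (0² − 10.6²)/(2·-3.4) = 16.5 m
Distance in phase 4 = 16.5 m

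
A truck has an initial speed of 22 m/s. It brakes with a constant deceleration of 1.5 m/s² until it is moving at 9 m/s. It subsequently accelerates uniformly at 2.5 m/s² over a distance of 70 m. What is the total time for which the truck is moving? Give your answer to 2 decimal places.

13.37 s

Phase 1 (decelerating): v₀ = 22.0 m/s, a = -1.5 m/s².
v = v₀ + at → t = (9 − 22.0) / -1.5 = 8.67 s
v² = v₀² + 2aΔx → Δx = (9² − 22.0²)/(2·-1.5) = 134 m

Phase 2 (accelerating): v₀ = 9.00 m/s, a = 2.5 m/s².
v² = v₀² + 2aΔx = 9.00² + 2·2.5·70 = 431 → v = 20.8 m/s
t = (v − v₀)/a = (20.8 − 9.00)/2.5 = 4.70 s
Total time = 8.67 + 4.70 = 13.4 s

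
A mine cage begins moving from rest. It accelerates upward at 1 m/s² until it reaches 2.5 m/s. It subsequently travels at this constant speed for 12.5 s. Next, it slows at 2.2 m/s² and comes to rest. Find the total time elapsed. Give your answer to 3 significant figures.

16.1 s

Phase 1 (accelerating): v₀ = 0 m/s, a = 1 m/s².
v = v₀ + at → t = (2.5 − 0) / 1 = 2.50 s
v² = v₀² + 2aΔx → Δx = (2.5² − 0²)/(2·1) = 3.12 m

Phase 2 (constant speed): v₀ = 2.50 m/s, a = 0 m/s².
v = v₀ + at = 2.50 + (0)(12.5) = 2.50 m/s
Δx = v₀t + ½at² = 2.50·12.5 + 0.5·0·12.5² = 31.2 m

Phase 3 (decelerating): v₀ = 2.50 m/s, a = -2.2 m/s².
v = v₀ + at → t = (0 − 2.50) / -2.2 = 1.14 s
v² = v₀² + 2aΔx → Δx = (0² − 2.50²)/(2·-2.2) = 1.42 m
Total time = 2.50 + 12.5 + 1.14 = 16.1 s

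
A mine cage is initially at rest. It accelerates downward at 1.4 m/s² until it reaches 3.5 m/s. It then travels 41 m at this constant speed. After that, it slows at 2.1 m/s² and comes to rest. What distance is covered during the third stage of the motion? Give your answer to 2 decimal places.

Phase 1 (accelerating): v₀ = 0 m/s, a = 1.4 m/s².
v = v₀ + at → t = (3.5 − 0) / 1.4 = 2.50 s
v² = v₀² + 2aΔx → Δx = (3.5² − 0²)/(2·1.4) = 4.38 m

Phase 2 (constant speed): v₀ = 3.50 m/s, a = 0 m/s².
Constant speed: t = d/v = 41/3.50 = 11.7 s

Phase 3 (decelerating): v₀ = 3.50 m/s, a = -2.1 m/s².
v = v₀ + at → t = (0 − 3.50) / -2.1 = 1.67 s
v² = v₀² + 2aΔx → Δx = (0² − 3.50²)/(2·-2.1) = 2.92 m
Distance in phase 3 = 2.92 m

2.92 m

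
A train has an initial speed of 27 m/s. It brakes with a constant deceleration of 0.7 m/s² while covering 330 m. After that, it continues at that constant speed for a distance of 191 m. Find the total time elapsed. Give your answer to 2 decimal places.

26.92 s

Phase 1 (decelerating): v₀ = 27.0 m/s, a = -0.7 m/s².
v² = v₀² + 2aΔx = 27.0² + 2·-0.7·330 = 267 → v = 16.3 m/s
t = (v − v₀)/a = (16.3 − 27.0)/-0.7 = 15.2 s

Phase 2 (constant speed): v₀ = 16.3 m/s, a = 0 m/s².
Constant speed: t = d/v = 191/16.3 = 11.7 s
Total time = 15.2 + 11.7 = 26.9 s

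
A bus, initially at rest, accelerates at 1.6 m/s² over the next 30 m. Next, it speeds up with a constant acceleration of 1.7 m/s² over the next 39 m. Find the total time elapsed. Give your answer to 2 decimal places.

9.25 s

Phase 1 (accelerating): v₀ = 0 m/s, a = 1.6 m/s².
v² = v₀² + 2aΔx = 0² + 2·1.6·30 = 96.0 → v = 9.80 m/s
t = (v − v₀)/a = (9.80 − 0)/1.6 = 6.12 s

Phase 2 (accelerating): v₀ = 9.80 m/s, a = 1.7 m/s².
v² = v₀² + 2aΔx = 9.80² + 2·1.7·39 = 229 → v = 15.1 m/s
t = (v − v₀)/a = (15.1 − 9.80)/1.7 = 3.13 s
Total time = 6.12 + 3.13 = 9.25 s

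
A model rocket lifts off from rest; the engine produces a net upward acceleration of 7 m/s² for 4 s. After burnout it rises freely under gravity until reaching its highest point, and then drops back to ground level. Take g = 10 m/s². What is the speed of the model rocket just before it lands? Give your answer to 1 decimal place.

43.6 m/s

Phase 1 (powered ascent): v₀ = 0 m/s, a = 7 m/s².
v = v₀ + at = 0 + (7)(4) = 28.0 m/s
Δx = v₀t + ½at² = 0·4 + 0.5·7·4² = 56.0 m

Phase 2 (coasting upward): v₀ = 28.0 m/s, a = -10 m/s².
v = v₀ + at → t = (0 − 28.0) / -10 = 2.80 s
v² = v₀² + 2aΔx → Δx = (0² − 28.0²)/(2·-10) = 39.2 m

Phase 3 (free fall): v₀ = 0 m/s, a = -10 m/s².
Falls 95.2 m from rest: t = √(2·95.2/10) = 4.36 s; v = g·t = 43.6 m/s.
Impact speed = 43.6 m/s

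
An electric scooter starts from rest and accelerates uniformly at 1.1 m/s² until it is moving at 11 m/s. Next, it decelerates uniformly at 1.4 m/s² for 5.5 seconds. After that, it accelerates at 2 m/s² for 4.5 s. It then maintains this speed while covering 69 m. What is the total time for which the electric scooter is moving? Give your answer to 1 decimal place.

Phase 1 (accelerating): v₀ = 0 m/s, a = 1.1 m/s².
v = v₀ + at → t = (11 − 0) / 1.1 = 10.0 s
v² = v₀² + 2aΔx → Δx = (11² − 0²)/(2·1.1) = 55.0 m

Phase 2 (decelerating): v₀ = 11.0 m/s, a = -1.4 m/s².
v = v₀ + at = 11.0 + (-1.4)(5.5) = 3.30 m/s
Δx = v₀t + ½at² = 11.0·5.5 + 0.5·-1.4·5.5² = 39.3 m

Phase 3 (accelerating): v₀ = 3.30 m/s, a = 2 m/s².
v = v₀ + at = 3.30 + (2)(4.5) = 12.3 m/s
Δx = v₀t + ½at² = 3.30·4.5 + 0.5·2·4.5² = 35.1 m

Phase 4 (constant speed): v₀ = 12.3 m/s, a = 0 m/s².
Constant speed: t = d/v = 69/12.3 = 5.61 s
Total time = 10.0 + 5.50 + 4.50 + 5.61 = 25.6 s

25.6 s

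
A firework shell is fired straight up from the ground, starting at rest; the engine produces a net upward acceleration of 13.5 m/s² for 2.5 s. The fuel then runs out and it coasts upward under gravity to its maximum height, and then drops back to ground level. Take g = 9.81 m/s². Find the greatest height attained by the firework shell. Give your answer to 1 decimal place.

Phase 1 (powered ascent): v₀ = 0 m/s, a = 13.5 m/s².
v = v₀ + at = 0 + (13.5)(2.5) = 33.8 m/s
Δx = v₀t + ½at² = 0·2.5 + 0.5·13.5·2.5² = 42.2 m

Phase 2 (coasting upward): v₀ = 33.8 m/s, a = -9.81 m/s².
v = v₀ + at → t = (0 − 33.8) / -9.81 = 3.44 s
v² = v₀² + 2aΔx → Δx = (0² − 33.8²)/(2·-9.81) = 58.1 m
Maximum height = 42.2 + 58.1 = 100 m

100.2 m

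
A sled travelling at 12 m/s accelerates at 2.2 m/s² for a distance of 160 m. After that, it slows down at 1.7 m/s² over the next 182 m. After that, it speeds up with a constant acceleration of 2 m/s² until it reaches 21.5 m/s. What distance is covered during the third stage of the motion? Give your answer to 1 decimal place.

Phase 1 (accelerating): v₀ = 12.0 m/s, a = 2.2 m/s².
v² = v₀² + 2aΔx = 12.0² + 2·2.2·160 = 848 → v = 29.1 m/s
t = (v − v₀)/a = (29.1 − 12.0)/2.2 = 7.78 s

Phase 2 (decelerating): v₀ = 29.1 m/s, a = -1.7 m/s².
v² = v₀² + 2aΔx = 29.1² + 2·-1.7·182 = 229 → v = 15.1 m/s
t = (v − v₀)/a = (15.1 − 29.1)/-1.7 = 8.22 s

Phase 3 (accelerating): v₀ = 15.1 m/s, a = 2 m/s².
v = v₀ + at → t = (21.5 − 15.1) / 2 = 3.18 s
v² = v₀² + 2aΔx → Δx = (21.5² − 15.1²)/(2·2) = 58.3 m
Distance in phase 3 = 58.3 m

58.3 m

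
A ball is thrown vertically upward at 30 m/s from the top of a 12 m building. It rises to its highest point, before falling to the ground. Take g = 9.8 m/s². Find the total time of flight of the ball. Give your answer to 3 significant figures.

6.50 s

Phase 1 (rising): v₀ = 30.0 m/s, a = -9.8 m/s².
v = v₀ + at → t = (0 − 30.0) / -9.8 = 3.06 s
v² = v₀² + 2aΔx → Δx = (0² − 30.0²)/(2·-9.8) = 45.9 m

Phase 2 (falling): v₀ = 0 m/s, a = -9.8 m/s².
Falls 57.9 m from rest: t = √(2·57.9/9.8) = 3.44 s; v = g·t = 33.7 m/s.
Total time = 3.06 + 3.44 = 6.50 s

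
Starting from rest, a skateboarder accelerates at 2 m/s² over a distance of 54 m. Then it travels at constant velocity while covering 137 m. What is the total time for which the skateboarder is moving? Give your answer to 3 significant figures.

Phase 1 (accelerating): v₀ = 0 m/s, a = 2 m/s².
v² = v₀² + 2aΔx = 0² + 2·2·54 = 216 → v = 14.7 m/s
t = (v − v₀)/a = (14.7 − 0)/2 = 7.35 s

Phase 2 (constant speed): v₀ = 14.7 m/s, a = 0 m/s².
Constant speed: t = d/v = 137/14.7 = 9.32 s
Total time = 7.35 + 9.32 = 16.7 s

16.7 s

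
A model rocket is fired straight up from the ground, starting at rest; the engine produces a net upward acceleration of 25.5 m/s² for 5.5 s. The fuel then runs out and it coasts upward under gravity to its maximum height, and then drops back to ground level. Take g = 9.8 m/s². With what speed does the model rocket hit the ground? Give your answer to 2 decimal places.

165.01 m/s

Phase 1 (powered ascent): v₀ = 0 m/s, a = 25.5 m/s².
v = v₀ + at = 0 + (25.5)(5.5) = 140 m/s
Δx = v₀t + ½at² = 0·5.5 + 0.5·25.5·5.5² = 386 m

Phase 2 (coasting upward): v₀ = 140 m/s, a = -9.8 m/s².
v = v₀ + at → t = (0 − 140) / -9.8 = 14.3 s
v² = v₀² + 2aΔx → Δx = (0² − 140²)/(2·-9.8) = 1000 m

Phase 3 (free fall): v₀ = 0 m/s, a = -9.8 m/s².
Falls 1390 m from rest: t = √(2·1390/9.8) = 16.8 s; v = g·t = 165 m/s.
Impact speed = 165 m/s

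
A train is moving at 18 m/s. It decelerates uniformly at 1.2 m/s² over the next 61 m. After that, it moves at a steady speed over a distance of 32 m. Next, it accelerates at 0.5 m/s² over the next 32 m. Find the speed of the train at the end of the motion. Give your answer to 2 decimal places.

14.48 m/s

Phase 1 (decelerating): v₀ = 18.0 m/s, a = -1.2 m/s².
v² = v₀² + 2aΔx = 18.0² + 2·-1.2·61 = 178 → v = 13.3 m/s
t = (v − v₀)/a = (13.3 − 18.0)/-1.2 = 3.89 s

Phase 2 (constant speed): v₀ = 13.3 m/s, a = 0 m/s².
Constant speed: t = d/v = 32/13.3 = 2.40 s

Phase 3 (accelerating): v₀ = 13.3 m/s, a = 0.5 m/s².
v² = v₀² + 2aΔx = 13.3² + 2·0.5·32 = 210 → v = 14.5 m/s
t = (v − v₀)/a = (14.5 − 13.3)/0.5 = 2.30 s
Final speed = 14.5 m/s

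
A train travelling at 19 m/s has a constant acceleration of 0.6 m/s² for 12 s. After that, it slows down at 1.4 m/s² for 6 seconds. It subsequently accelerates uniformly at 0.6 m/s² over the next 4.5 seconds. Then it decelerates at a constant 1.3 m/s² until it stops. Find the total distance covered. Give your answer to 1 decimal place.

651.0 m

Phase 1 (accelerating): v₀ = 19.0 m/s, a = 0.6 m/s².
v = v₀ + at = 19.0 + (0.6)(12) = 26.2 m/s
Δx = v₀t + ½at² = 19.0·12 + 0.5·0.6·12² = 271 m

Phase 2 (decelerating): v₀ = 26.2 m/s, a = -1.4 m/s².
v = v₀ + at = 26.2 + (-1.4)(6) = 17.8 m/s
Δx = v₀t + ½at² = 26.2·6 + 0.5·-1.4·6² = 132 m

Phase 3 (accelerating): v₀ = 17.8 m/s, a = 0.6 m/s².
v = v₀ + at = 17.8 + (0.6)(4.5) = 20.5 m/s
Δx = v₀t + ½at² = 17.8·4.5 + 0.5·0.6·4.5² = 86.2 m

Phase 4 (decelerating): v₀ = 20.5 m/s, a = -1.3 m/s².
v = v₀ + at → t = (0 − 20.5) / -1.3 = 15.8 s
v² = v₀² + 2aΔx → Δx = (0² − 20.5²)/(2·-1.3) = 162 m
Total distance = 271 + 132 + 86.2 + 162 = 651 m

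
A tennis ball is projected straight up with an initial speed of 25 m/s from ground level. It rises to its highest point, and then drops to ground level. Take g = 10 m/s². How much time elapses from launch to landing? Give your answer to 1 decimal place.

5.0 s

Phase 1 (rising): v₀ = 25.0 m/s, a = -10 m/s².
v = v₀ + at → t = (0 − 25.0) / -10 = 2.50 s
v² = v₀² + 2aΔx → Δx = (0² − 25.0²)/(2·-10) = 31.2 m

Phase 2 (falling): v₀ = 0 m/s, a = -10 m/s².
Falls 31.2 m from rest: t = √(2·31.2/10) = 2.50 s; v = g·t = 25.0 m/s.
Total time = 2.50 + 2.50 = 5.00 s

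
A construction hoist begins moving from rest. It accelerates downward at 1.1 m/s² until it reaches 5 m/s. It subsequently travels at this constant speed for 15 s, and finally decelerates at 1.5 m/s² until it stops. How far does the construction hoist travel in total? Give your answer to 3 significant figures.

94.7 m

Phase 1 (accelerating): v₀ = 0 m/s, a = 1.1 m/s².
v = v₀ + at → t = (5 − 0) / 1.1 = 4.55 s
v² = v₀² + 2aΔx → Δx = (5² − 0²)/(2·1.1) = 11.4 m

Phase 2 (constant speed): v₀ = 5.00 m/s, a = 0 m/s².
v = v₀ + at = 5.00 + (0)(15) = 5.00 m/s
Δx = v₀t + ½at² = 5.00·15 + 0.5·0·15² = 75.0 m

Phase 3 (decelerating): v₀ = 5.00 m/s, a = -1.5 m/s².
v = v₀ + at → t = (0 − 5.00) / -1.5 = 3.33 s
v² = v₀² + 2aΔx → Δx = (0² − 5.00²)/(2·-1.5) = 8.33 m
Total distance = 11.4 + 75.0 + 8.33 = 94.7 m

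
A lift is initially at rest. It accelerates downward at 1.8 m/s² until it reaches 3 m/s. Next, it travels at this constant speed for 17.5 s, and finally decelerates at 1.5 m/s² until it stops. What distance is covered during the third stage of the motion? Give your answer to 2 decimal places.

3.00 m

Phase 1 (accelerating): v₀ = 0 m/s, a = 1.8 m/s².
v = v₀ + at → t = (3 − 0) / 1.8 = 1.67 s
v² = v₀² + 2aΔx → Δx = (3² − 0²)/(2·1.8) = 2.50 m

Phase 2 (constant speed): v₀ = 3.00 m/s, a = 0 m/s².
v = v₀ + at = 3.00 + (0)(17.5) = 3.00 m/s
Δx = v₀t + ½at² = 3.00·17.5 + 0.5·0·17.5² = 52.5 m

Phase 3 (decelerating): v₀ = 3.00 m/s, a = -1.5 m/s².
v = v₀ + at → t = (0 − 3.00) / -1.5 = 2.00 s
v² = v₀² + 2aΔx → Δx = (0² − 3.00²)/(2·-1.5) = 3.00 m
Distance in phase 3 = 3.00 m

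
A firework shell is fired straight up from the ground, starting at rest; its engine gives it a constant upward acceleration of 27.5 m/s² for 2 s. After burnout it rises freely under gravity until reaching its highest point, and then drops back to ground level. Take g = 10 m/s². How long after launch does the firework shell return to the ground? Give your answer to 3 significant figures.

13.9 s

Phase 1 (powered ascent): v₀ = 0 m/s, a = 27.5 m/s².
v = v₀ + at = 0 + (27.5)(2) = 55.0 m/s
Δx = v₀t + ½at² = 0·2 + 0.5·27.5·2² = 55.0 m

Phase 2 (coasting upward): v₀ = 55.0 m/s, a = -10 m/s².
v = v₀ + at → t = (0 − 55.0) / -10 = 5.50 s
v² = v₀² + 2aΔx → Δx = (0² − 55.0²)/(2·-10) = 151 m

Phase 3 (free fall): v₀ = 0 m/s, a = -10 m/s².
Falls 206 m from rest: t = √(2·206/10) = 6.42 s; v = g·t = 64.2 m/s.
Total time = 2.00 + 5.50 + 6.42 = 13.9 s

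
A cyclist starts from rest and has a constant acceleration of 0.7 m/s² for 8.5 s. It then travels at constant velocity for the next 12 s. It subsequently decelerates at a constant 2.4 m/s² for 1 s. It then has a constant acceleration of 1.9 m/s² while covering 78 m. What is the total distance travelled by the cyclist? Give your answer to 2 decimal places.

Phase 1 (accelerating): v₀ = 0 m/s, a = 0.7 m/s².
v = v₀ + at = 0 + (0.7)(8.5) = 5.95 m/s
Δx = v₀t + ½at² = 0·8.5 + 0.5·0.7·8.5² = 25.3 m

Phase 2 (constant speed): v₀ = 5.95 m/s, a = 0 m/s².
v = v₀ + at = 5.95 + (0)(12) = 5.95 m/s
Δx = v₀t + ½at² = 5.95·12 + 0.5·0·12² = 71.4 m

Phase 3 (decelerating): v₀ = 5.95 m/s, a = -2.4 m/s².
v = v₀ + at = 5.95 + (-2.4)(1) = 3.55 m/s
Δx = v₀t + ½at² = 5.95·1 + 0.5·-2.4·1² = 4.75 m

Phase 4 (accelerating): v₀ = 3.55 m/s, a = 1.9 m/s².
v² = v₀² + 2aΔx = 3.55² + 2·1.9·78 = 309 → v = 17.6 m/s
t = (v − v₀)/a = (17.6 − 3.55)/1.9 = 7.38 s
Total distance = 25.3 + 71.4 + 4.75 + 78.0 = 179 m

179.44 m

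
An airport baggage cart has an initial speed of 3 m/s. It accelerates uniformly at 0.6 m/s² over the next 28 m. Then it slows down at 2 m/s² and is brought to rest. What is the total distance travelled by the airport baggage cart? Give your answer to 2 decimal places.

Phase 1 (accelerating): v₀ = 3.00 m/s, a = 0.6 m/s².
v² = v₀² + 2aΔx = 3.00² + 2·0.6·28 = 42.6 → v = 6.53 m/s
t = (v − v₀)/a = (6.53 − 3.00)/0.6 = 5.88 s

Phase 2 (decelerating): v₀ = 6.53 m/s, a = -2 m/s².
v = v₀ + at → t = (0 − 6.53) / -2 = 3.26 s
v² = v₀² + 2aΔx → Δx = (0² − 6.53²)/(2·-2) = 10.7 m
Total distance = 28.0 + 10.7 = 38.6 m

38.65 m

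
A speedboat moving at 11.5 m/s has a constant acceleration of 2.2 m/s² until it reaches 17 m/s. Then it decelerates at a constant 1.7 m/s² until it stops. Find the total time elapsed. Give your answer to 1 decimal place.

12.5 s

Phase 1 (accelerating): v₀ = 11.5 m/s, a = 2.2 m/s².
v = v₀ + at → t = (17 − 11.5) / 2.2 = 2.50 s
v² = v₀² + 2aΔx → Δx = (17² − 11.5²)/(2·2.2) = 35.6 m

Phase 2 (decelerating): v₀ = 17.0 m/s, a = -1.7 m/s².
v = v₀ + at → t = (0 − 17.0) / -1.7 = 10.0 s
v² = v₀² + 2aΔx → Δx = (0² − 17.0²)/(2·-1.7) = 85.0 m
Total time = 2.50 + 10.0 = 12.5 s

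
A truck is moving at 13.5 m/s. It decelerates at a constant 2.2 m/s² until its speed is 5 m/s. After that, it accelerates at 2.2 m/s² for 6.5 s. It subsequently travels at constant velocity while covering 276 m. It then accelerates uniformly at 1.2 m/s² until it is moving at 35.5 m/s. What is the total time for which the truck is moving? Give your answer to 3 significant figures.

Phase 1 (decelerating): v₀ = 13.5 m/s, a = -2.2 m/s².
v = v₀ + at → t = (5 − 13.5) / -2.2 = 3.86 s
v² = v₀² + 2aΔx → Δx = (5² − 13.5²)/(2·-2.2) = 35.7 m

Phase 2 (accelerating): v₀ = 5.00 m/s, a = 2.2 m/s².
v = v₀ + at = 5.00 + (2.2)(6.5) = 19.3 m/s
Δx = v₀t + ½at² = 5.00·6.5 + 0.5·2.2·6.5² = 79.0 m

Phase 3 (constant speed): v₀ = 19.3 m/s, a = 0 m/s².
Constant speed: t = d/v = 276/19.3 = 14.3 s

Phase 4 (accelerating): v₀ = 19.3 m/s, a = 1.2 m/s².
v = v₀ + at → t = (35.5 − 19.3) / 1.2 = 13.5 s
v² = v₀² + 2aΔx → Δx = (35.5² − 19.3²)/(2·1.2) = 370 m
Total time = 3.86 + 6.50 + 14.3 + 13.5 = 38.2 s

38.2 s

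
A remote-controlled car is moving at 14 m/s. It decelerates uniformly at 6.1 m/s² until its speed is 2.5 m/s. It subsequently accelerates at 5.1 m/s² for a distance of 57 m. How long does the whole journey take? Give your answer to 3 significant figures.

6.15 s

Phase 1 (decelerating): v₀ = 14.0 m/s, a = -6.1 m/s².
v = v₀ + at → t = (2.5 − 14.0) / -6.1 = 1.89 s
v² = v₀² + 2aΔx → Δx = (2.5² − 14.0²)/(2·-6.1) = 15.6 m

Phase 2 (accelerating): v₀ = 2.50 m/s, a = 5.1 m/s².
v² = v₀² + 2aΔx = 2.50² + 2·5.1·57 = 588 → v = 24.2 m/s
t = (v − v₀)/a = (24.2 − 2.50)/5.1 = 4.26 s
Total time = 1.89 + 4.26 = 6.15 s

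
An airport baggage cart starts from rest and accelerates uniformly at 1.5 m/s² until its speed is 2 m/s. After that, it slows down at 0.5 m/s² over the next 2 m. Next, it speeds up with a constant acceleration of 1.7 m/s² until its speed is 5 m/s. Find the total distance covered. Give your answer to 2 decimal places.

Phase 1 (accelerating): v₀ = 0 m/s, a = 1.5 m/s².
v = v₀ + at → t = (2 − 0) / 1.5 = 1.33 s
v² = v₀² + 2aΔx → Δx = (2² − 0²)/(2·1.5) = 1.33 m

Phase 2 (decelerating): v₀ = 2.00 m/s, a = -0.5 m/s².
v² = v₀² + 2aΔx = 2.00² + 2·-0.5·2 = 2.00 → v = 1.41 m/s
t = (v − v₀)/a = (1.41 − 2.00)/-0.5 = 1.17 s

Phase 3 (accelerating): v₀ = 1.41 m/s, a = 1.7 m/s².
v = v₀ + at → t = (5 − 1.41) / 1.7 = 2.11 s
v² = v₀² + 2aΔx → Δx = (5² − 1.41²)/(2·1.7) = 6.76 m
Total distance = 1.33 + 2.00 + 6.76 = 10.1 m

10.10 m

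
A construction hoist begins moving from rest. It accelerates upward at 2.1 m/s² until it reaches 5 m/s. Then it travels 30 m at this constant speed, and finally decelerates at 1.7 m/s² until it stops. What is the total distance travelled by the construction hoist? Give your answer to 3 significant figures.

Phase 1 (accelerating): v₀ = 0 m/s, a = 2.1 m/s².
v = v₀ + at → t = (5 − 0) / 2.1 = 2.38 s
v² = v₀² + 2aΔx → Δx = (5² − 0²)/(2·2.1) = 5.95 m

Phase 2 (constant speed): v₀ = 5.00 m/s, a = 0 m/s².
Constant speed: t = d/v = 30/5.00 = 6.00 s

Phase 3 (decelerating): v₀ = 5.00 m/s, a = -1.7 m/s².
v = v₀ + at → t = (0 − 5.00) / -1.7 = 2.94 s
v² = v₀² + 2aΔx → Δx = (0² − 5.00²)/(2·-1.7) = 7.35 m
Total distance = 5.95 + 30.0 + 7.35 = 43.3 m

43.3 m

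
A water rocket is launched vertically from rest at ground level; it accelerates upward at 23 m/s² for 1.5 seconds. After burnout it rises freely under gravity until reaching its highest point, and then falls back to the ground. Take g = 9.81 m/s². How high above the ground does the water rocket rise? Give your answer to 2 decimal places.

Phase 1 (powered ascent): v₀ = 0 m/s, a = 23 m/s².
v = v₀ + at = 0 + (23)(1.5) = 34.5 m/s
Δx = v₀t + ½at² = 0·1.5 + 0.5·23·1.5² = 25.9 m

Phase 2 (coasting upward): v₀ = 34.5 m/s, a = -9.81 m/s².
v = v₀ + at → t = (0 − 34.5) / -9.81 = 3.52 s
v² = v₀² + 2aΔx → Δx = (0² − 34.5²)/(2·-9.81) = 60.7 m
Maximum height = 25.9 + 60.7 = 86.5 m

86.54 m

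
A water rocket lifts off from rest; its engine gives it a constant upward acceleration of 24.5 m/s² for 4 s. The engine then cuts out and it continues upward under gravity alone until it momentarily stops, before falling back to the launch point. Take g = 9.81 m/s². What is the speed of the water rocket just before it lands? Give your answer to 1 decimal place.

Phase 1 (powered ascent): v₀ = 0 m/s, a = 24.5 m/s².
v = v₀ + at = 0 + (24.5)(4) = 98.0 m/s
Δx = v₀t + ½at² = 0·4 + 0.5·24.5·4² = 196 m

Phase 2 (coasting upward): v₀ = 98.0 m/s, a = -9.81 m/s².
v = v₀ + at → t = (0 − 98.0) / -9.81 = 9.99 s
v² = v₀² + 2aΔx → Δx = (0² − 98.0²)/(2·-9.81) = 490 m

Phase 3 (free fall): v₀ = 0 m/s, a = -9.81 m/s².
Falls 686 m from rest: t = √(2·686/9.81) = 11.8 s; v = g·t = 116 m/s.
Impact speed = 116 m/s

116.0 m/s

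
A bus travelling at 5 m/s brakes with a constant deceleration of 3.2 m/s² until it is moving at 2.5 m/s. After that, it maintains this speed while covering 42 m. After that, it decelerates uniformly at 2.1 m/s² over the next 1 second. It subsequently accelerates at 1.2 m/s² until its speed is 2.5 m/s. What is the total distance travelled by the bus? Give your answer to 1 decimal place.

Phase 1 (decelerating): v₀ = 5.00 m/s, a = -3.2 m/s².
v = v₀ + at → t = (2.5 − 5.00) / -3.2 = 0.781 s
v² = v₀² + 2aΔx → Δx = (2.5² − 5.00²)/(2·-3.2) = 2.93 m

Phase 2 (constant speed): v₀ = 2.50 m/s, a = 0 m/s².
Constant speed: t = d/v = 42/2.50 = 16.8 s

Phase 3 (decelerating): v₀ = 2.50 m/s, a = -2.1 m/s².
v = v₀ + at = 2.50 + (-2.1)(1) = 0.400 m/s
Δx = v₀t + ½at² = 2.50·1 + 0.5·-2.1·1² = 1.45 m

Phase 4 (accelerating): v₀ = 0.400 m/s, a = 1.2 m/s².
v = v₀ + at → t = (2.5 − 0.400) / 1.2 = 1.75 s
v² = v₀² + 2aΔx → Δx = (2.5² − 0.400²)/(2·1.2) = 2.54 m
Total distance = 2.93 + 42.0 + 1.45 + 2.54 = 48.9 m

48.9 m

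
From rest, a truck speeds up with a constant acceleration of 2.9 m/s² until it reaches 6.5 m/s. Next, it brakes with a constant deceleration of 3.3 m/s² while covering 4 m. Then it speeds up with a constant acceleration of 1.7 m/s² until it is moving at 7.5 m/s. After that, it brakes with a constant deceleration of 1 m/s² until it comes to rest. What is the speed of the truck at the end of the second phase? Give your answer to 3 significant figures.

3.98 m/s

Phase 1 (accelerating): v₀ = 0 m/s, a = 2.9 m/s².
v = v₀ + at → t = (6.5 − 0) / 2.9 = 2.24 s
v² = v₀² + 2aΔx → Δx = (6.5² − 0²)/(2·2.9) = 7.28 m

Phase 2 (decelerating): v₀ = 6.50 m/s, a = -3.3 m/s².
v² = v₀² + 2aΔx = 6.50² + 2·-3.3·4 = 15.9 → v = 3.98 m/s
t = (v − v₀)/a = (3.98 − 6.50)/-3.3 = 0.763 s
Speed at end of phase 2 = 3.98 m/s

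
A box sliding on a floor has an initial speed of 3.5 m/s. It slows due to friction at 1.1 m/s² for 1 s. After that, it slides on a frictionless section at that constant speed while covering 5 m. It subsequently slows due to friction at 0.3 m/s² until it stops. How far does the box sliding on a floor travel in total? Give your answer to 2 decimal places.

17.55 m

Phase 1 (decelerating): v₀ = 3.50 m/s, a = -1.1 m/s².
v = v₀ + at = 3.50 + (-1.1)(1) = 2.40 m/s
Δx = v₀t + ½at² = 3.50·1 + 0.5·-1.1·1² = 2.95 m

Phase 2 (constant speed): v₀ = 2.40 m/s, a = 0 m/s².
Constant speed: t = d/v = 5/2.40 = 2.08 s

Phase 3 (decelerating): v₀ = 2.40 m/s, a = -0.3 m/s².
v = v₀ + at → t = (0 − 2.40) / -0.3 = 8.00 s
v² = v₀² + 2aΔx → Δx = (0² − 2.40²)/(2·-0.3) = 9.60 m
Total distance = 2.95 + 5.00 + 9.60 = 17.6 m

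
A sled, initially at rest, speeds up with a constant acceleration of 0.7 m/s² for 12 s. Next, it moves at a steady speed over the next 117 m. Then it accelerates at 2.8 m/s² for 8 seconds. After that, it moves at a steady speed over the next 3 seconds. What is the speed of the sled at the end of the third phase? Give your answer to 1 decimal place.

30.8 m/s

Phase 1 (accelerating): v₀ = 0 m/s, a = 0.7 m/s².
v = v₀ + at = 0 + (0.7)(12) = 8.40 m/s
Δx = v₀t + ½at² = 0·12 + 0.5·0.7·12² = 50.4 m

Phase 2 (constant speed): v₀ = 8.40 m/s, a = 0 m/s².
Constant speed: t = d/v = 117/8.40 = 13.9 s

Phase 3 (accelerating): v₀ = 8.40 m/s, a = 2.8 m/s².
v = v₀ + at = 8.40 + (2.8)(8) = 30.8 m/s
Δx = v₀t + ½at² = 8.40·8 + 0.5·2.8·8² = 157 m
Speed at end of phase 3 = 30.8 m/s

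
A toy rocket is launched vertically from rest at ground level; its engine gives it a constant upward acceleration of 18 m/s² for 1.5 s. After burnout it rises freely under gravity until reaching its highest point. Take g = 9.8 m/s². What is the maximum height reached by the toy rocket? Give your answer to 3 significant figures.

Phase 1 (powered ascent): v₀ = 0 m/s, a = 18 m/s².
v = v₀ + at = 0 + (18)(1.5) = 27.0 m/s
Δx = v₀t + ½at² = 0·1.5 + 0.5·18·1.5² = 20.2 m

Phase 2 (coasting upward): v₀ = 27.0 m/s, a = -9.8 m/s².
v = v₀ + at → t = (0 − 27.0) / -9.8 = 2.76 s
v² = v₀² + 2aΔx → Δx = (0² − 27.0²)/(2·-9.8) = 37.2 m
Maximum height = 20.2 + 37.2 = 57.4 m

57.4 m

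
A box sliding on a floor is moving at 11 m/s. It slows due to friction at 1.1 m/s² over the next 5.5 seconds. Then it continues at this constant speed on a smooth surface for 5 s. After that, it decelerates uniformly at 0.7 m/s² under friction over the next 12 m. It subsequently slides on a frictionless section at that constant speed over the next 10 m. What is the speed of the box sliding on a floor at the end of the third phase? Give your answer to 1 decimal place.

Phase 1 (decelerating): v₀ = 11.0 m/s, a = -1.1 m/s².
v = v₀ + at = 11.0 + (-1.1)(5.5) = 4.95 m/s
Δx = v₀t + ½at² = 11.0·5.5 + 0.5·-1.1·5.5² = 43.9 m

Phase 2 (constant speed): v₀ = 4.95 m/s, a = 0 m/s².
v = v₀ + at = 4.95 + (0)(5) = 4.95 m/s
Δx = v₀t + ½at² = 4.95·5 + 0.5·0·5² = 24.7 m

Phase 3 (decelerating): v₀ = 4.95 m/s, a = -0.7 m/s².
v² = v₀² + 2aΔx = 4.95² + 2·-0.7·12 = 7.70 → v = 2.78 m/s
t = (v − v₀)/a = (2.78 − 4.95)/-0.7 = 3.11 s
Speed at end of phase 3 = 2.78 m/s

2.8 m/s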